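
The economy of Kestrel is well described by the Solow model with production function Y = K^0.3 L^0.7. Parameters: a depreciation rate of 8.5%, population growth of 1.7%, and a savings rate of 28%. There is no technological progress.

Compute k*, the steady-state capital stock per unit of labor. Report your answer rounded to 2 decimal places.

Steady state requires s·f(k) = (n + δ)·k, i.e. s·k^α = (n + δ)·k.
Dividing both sides by k: k^(1−α) = s / (n + δ).
k^0.7 = 0.28 / (0.017 + 0.085) = 0.28 / 0.102 = 2.7451
k* = 2.7451^(1/0.7) ≈ 4.2317

k* ≈ 4.23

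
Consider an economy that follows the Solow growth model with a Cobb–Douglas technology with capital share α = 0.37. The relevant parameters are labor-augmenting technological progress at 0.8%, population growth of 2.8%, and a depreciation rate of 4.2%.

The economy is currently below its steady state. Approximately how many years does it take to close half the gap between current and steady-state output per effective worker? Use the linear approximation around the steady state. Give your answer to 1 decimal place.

t_½ ≈ 14.1 years

Near the steady state the convergence rate is λ = (1 − α)(n + g + δ).
λ = (1 − 0.37) × 0.078 = 0.63 × 0.078 = 0.04914
Half-life = ln 2 / λ = 0.6931 / 0.04914 ≈ 14.10 years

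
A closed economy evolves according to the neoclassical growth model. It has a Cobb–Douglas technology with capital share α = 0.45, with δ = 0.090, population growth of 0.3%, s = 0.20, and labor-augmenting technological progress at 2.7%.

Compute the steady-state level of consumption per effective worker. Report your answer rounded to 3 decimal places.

Steady state requires s·f(k) = (n + g + δ)·k, i.e. s·k^α = (n + g + δ)·k.
Dividing both sides by k: k^(1−α) = s / (n + g + δ).
k^0.55 = 0.20 / (0.003 + 0.027 + 0.090) = 0.20 / 0.120 = 1.6667
k* = 1.6667^(1/0.55) ≈ 2.5315
y* = (k*)^α = 2.5315^0.45 ≈ 1.5189
c* = (1 − s)·y* = (1 − 0.20) × 1.5189 ≈ 1.2151

c* = 1.215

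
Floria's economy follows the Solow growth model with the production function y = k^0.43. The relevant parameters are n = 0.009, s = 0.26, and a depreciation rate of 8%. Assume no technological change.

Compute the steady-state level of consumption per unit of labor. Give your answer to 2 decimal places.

Steady state requires s·f(k) = (n + δ)·k, i.e. s·k^α = (n + δ)·k.
Dividing both sides by k: k^(1−α) = s / (n + δ).
k^0.57 = 0.26 / (0.009 + 0.080) = 0.26 / 0.089 = 2.9213
k* = 2.9213^(1/0.57) ≈ 6.5584
y* = (k*)^α = 6.5584^0.43 ≈ 2.2450
c* = (1 − s)·y* = (1 − 0.26) × 2.2450 ≈ 1.6613

c* = 1.66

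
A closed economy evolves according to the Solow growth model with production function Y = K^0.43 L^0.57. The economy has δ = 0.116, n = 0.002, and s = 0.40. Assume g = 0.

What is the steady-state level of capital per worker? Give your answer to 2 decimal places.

In steady state, investment equals break-even investment: s·k^α = (n + δ)·k.
Dividing both sides by k: k^(1−α) = s / (n + δ).
k^0.57 = 0.40 / (0.002 + 0.116) = 0.40 / 0.118 = 3.3898
k* = 3.3898^(1/0.57) ≈ 8.5139

k* = 8.51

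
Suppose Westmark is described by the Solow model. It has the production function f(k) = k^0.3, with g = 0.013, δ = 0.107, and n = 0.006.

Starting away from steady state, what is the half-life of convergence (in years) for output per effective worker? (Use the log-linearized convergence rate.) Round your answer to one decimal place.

about 7.9 years

Near the steady state the convergence rate is λ = (1 − α)(n + g + δ).
λ = (1 − 0.3) × 0.126 = 0.7 × 0.126 = 0.0882
Half-life = ln 2 / λ = 0.6931 / 0.0882 ≈ 7.86 years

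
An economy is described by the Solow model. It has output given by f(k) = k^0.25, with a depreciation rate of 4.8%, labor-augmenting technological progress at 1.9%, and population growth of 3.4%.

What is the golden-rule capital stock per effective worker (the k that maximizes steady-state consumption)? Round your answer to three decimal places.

The golden rule sets f'(k) = n + g + δ, i.e. α·k^(α−1) = n + g + δ.
So k^(1−α) = α / (n + g + δ) = 0.25 / 0.101 = 2.4752.
k_gold = 2.4752^(1/0.75) ≈ 3.3482

k_gold ≈ 3.348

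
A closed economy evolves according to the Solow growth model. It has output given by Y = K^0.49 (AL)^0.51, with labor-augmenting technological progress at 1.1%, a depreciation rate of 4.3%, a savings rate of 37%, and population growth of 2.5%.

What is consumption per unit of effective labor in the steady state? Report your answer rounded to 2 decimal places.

In steady state, investment equals break-even investment: s·k^α = (n + g + δ)·k.
Dividing both sides by k: k^(1−α) = s / (n + g + δ).
k^0.51 = 0.37 / (0.025 + 0.011 + 0.043) = 0.37 / 0.079 = 4.6835
k* = 4.6835^(1/0.51) ≈ 20.6464
y* = (k*)^α = 20.6464^0.49 ≈ 4.4083
c* = (1 − s)·y* = (1 − 0.37) × 4.4083 ≈ 2.7772

c* ≈ 2.78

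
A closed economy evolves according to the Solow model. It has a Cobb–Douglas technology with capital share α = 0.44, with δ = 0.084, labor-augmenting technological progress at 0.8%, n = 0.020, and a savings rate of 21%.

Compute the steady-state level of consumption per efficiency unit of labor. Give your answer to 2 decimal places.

c* = 1.29

In steady state, investment equals break-even investment: s·k^α = (n + g + δ)·k.
Rearranging, k^(1−α) = s / (n + g + δ).
k^0.56 = 0.21 / (0.020 + 0.008 + 0.084) = 0.21 / 0.112 = 1.8750
k* = 1.8750^(1/0.56) ≈ 3.0726
y* = (k*)^α = 3.0726^0.44 ≈ 1.6387
c* = (1 − s)·y* = (1 − 0.21) × 1.6387 ≈ 1.2946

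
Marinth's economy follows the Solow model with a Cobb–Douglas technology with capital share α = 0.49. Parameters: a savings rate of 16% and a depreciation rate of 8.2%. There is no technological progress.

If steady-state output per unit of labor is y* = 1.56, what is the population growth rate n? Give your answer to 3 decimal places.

Steady state requires s·f(k) = (n + δ)·k, i.e. s·k^α = (n + δ)·k.
Since y* = [s/(n + δ)]^(α/(1−α)), we have s/(n + δ) = (y*)^((1−α)/α) = 1.56^1.0408 = 1.5886.
Therefore n + δ = s / 1.5886 = 0.16 / 1.5886 = 0.1007, so n = 0.1007 − 0.082 = 0.0187.

n ≈ 0.019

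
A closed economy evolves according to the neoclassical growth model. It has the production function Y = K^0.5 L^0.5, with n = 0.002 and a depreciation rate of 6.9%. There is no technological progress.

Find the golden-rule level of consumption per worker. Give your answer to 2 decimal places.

c_gold ≈ 3.52

At the golden rule, f'(k) = n + δ, so α·k^(α−1) = n + δ and k_gold = (α/(n + δ))^(1/(1−α)).
k_gold = (0.5/0.071)^(1/0.5) = 7.0423^2 ≈ 49.5940
c_gold = f(k_gold) − (n + δ)·k_gold = 7.0423 − 0.071×49.5940 ≈ 3.5211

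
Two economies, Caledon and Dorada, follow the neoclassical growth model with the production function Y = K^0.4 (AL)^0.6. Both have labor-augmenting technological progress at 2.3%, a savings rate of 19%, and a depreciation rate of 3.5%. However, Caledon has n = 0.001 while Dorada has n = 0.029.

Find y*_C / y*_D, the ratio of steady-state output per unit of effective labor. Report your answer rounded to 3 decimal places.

y*_C / y*_D ≈ 1.296

Steady-state y* = [s/(n + g + δ)]^(α/(1−α)), so the ratio is [ (s_C/(n + g + δ)_C) / (s_D/(n + g + δ)_D) ]^0.6667.
s_C/(n + g + δ)_C = 0.19/0.059 = 3.2203; s_D/(n + g + δ)_D = 0.19/0.087 = 2.1839.
Ratio = (3.2203/2.1839)^0.6667 = 1.4746^0.6667 ≈ 1.2956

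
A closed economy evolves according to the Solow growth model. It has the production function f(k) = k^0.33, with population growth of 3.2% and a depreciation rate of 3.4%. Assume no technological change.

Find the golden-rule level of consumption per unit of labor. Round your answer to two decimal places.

At the golden rule, f'(k) = n + δ, so α·k^(α−1) = n + δ and k_gold = (α/(n + δ))^(1/(1−α)).
k_gold = (0.33/0.066)^(1/0.67) = 5.0000^1.4925 ≈ 11.0462
c_gold = f(k_gold) − (n + δ)·k_gold = 2.2093 − 0.066×11.0462 ≈ 1.4803

c_gold ≈ 1.48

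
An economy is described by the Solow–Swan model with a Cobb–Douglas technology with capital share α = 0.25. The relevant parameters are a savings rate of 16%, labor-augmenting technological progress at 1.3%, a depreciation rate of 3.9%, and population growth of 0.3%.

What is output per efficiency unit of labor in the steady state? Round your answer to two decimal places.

y* = 1.43

At the steady state, Δk = 0, so s·k^α = (n + g + δ)·k.
Dividing both sides by k: k^(1−α) = s / (n + g + δ).
k^0.75 = 0.16 / (0.003 + 0.013 + 0.039) = 0.16 / 0.055 = 2.9091
k* = 2.9091^(1/0.75) ≈ 4.1528
y* = (k*)^α = 4.1528^0.25 ≈ 1.4275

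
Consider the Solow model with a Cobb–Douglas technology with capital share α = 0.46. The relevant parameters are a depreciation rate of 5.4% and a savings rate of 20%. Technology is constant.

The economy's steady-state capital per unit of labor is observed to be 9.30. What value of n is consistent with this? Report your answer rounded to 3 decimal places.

Steady state requires s·f(k) = (n + δ)·k, i.e. s·k^α = (n + δ)·k.
So s / (n + δ) = (k*)^(1−α) = 9.30^0.54 = 3.3341.
Therefore n + δ = s / 3.3341 = 0.20 / 3.3341 = 0.0600, so n = 0.0600 − 0.054 = 0.0060.

n ≈ 0.006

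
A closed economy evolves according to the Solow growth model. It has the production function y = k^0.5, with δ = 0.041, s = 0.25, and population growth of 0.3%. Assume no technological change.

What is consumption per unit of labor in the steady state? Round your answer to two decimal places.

c* = 4.26

At the steady state, Δk = 0, so s·k^α = (n + δ)·k.
Rearranging, k^(1−α) = s / (n + δ).
k^0.5 = 0.25 / (0.003 + 0.041) = 0.25 / 0.044 = 5.6818
k* = 5.6818^(1/0.5) ≈ 32.2829
y* = (k*)^α = 32.2829^0.5 ≈ 5.6818
c* = (1 − s)·y* = (1 − 0.25) × 5.6818 ≈ 4.2614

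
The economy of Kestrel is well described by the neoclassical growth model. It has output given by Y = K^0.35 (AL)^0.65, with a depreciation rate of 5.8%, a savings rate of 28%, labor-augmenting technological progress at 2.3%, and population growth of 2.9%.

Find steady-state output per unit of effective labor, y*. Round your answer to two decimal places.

y* = 1.65

In steady state, investment equals break-even investment: s·k^α = (n + g + δ)·k.
Dividing both sides by k: k^(1−α) = s / (n + g + δ).
k^0.65 = 0.28 / (0.029 + 0.023 + 0.058) = 0.28 / 0.110 = 2.5455
k* = 2.5455^(1/0.65) ≈ 4.2098
y* = (k*)^α = 4.2098^0.35 ≈ 1.6538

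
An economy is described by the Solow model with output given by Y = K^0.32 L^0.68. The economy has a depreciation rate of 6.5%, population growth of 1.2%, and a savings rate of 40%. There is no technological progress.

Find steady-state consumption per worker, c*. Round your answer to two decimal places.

c* ≈ 1.30

In steady state, investment equals break-even investment: s·k^α = (n + δ)·k.
Dividing both sides by k: k^(1−α) = s / (n + δ).
k^0.68 = 0.40 / (0.012 + 0.065) = 0.40 / 0.077 = 5.1948
k* = 5.1948^(1/0.68) ≈ 11.2799
y* = (k*)^α = 11.2799^0.32 ≈ 2.1714
c* = (1 − s)·y* = (1 − 0.40) × 2.1714 ≈ 1.3028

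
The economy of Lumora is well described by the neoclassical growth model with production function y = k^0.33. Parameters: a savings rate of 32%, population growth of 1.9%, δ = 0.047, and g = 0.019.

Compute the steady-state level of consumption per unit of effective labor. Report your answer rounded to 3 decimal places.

At the steady state, Δk = 0, so s·k^α = (n + g + δ)·k.
Rearranging, k^(1−α) = s / (n + g + δ).
k^0.67 = 0.32 / (0.019 + 0.019 + 0.047) = 0.32 / 0.085 = 3.7647
k* = 3.7647^(1/0.67) ≈ 7.2327
y* = (k*)^α = 7.2327^0.33 ≈ 1.9212
c* = (1 − s)·y* = (1 − 0.32) × 1.9212 ≈ 1.3064

c* = 1.306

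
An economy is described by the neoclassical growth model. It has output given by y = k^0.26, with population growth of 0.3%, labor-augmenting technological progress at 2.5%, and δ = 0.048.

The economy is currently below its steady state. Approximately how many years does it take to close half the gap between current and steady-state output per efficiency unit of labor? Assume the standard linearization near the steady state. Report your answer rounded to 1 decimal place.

t_½ ≈ 12.3 years

Near the steady state the convergence rate is λ = (1 − α)(n + g + δ).
λ = (1 − 0.26) × 0.076 = 0.74 × 0.076 = 0.05624
Half-life = ln 2 / λ = 0.6931 / 0.05624 ≈ 12.32 years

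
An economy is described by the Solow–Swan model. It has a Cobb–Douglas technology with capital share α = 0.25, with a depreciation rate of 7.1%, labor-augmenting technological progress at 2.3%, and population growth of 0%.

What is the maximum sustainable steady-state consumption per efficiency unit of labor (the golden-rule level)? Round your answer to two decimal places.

At the golden rule, f'(k) = n + g + δ, so α·k^(α−1) = n + g + δ and k_gold = (α/(n + g + δ))^(1/(1−α)).
k_gold = (0.25/0.094)^(1/0.75) = 2.6596^1.3333 ≈ 3.6847
c_gold = f(k_gold) − (n + g + δ)·k_gold = 1.3855 − 0.094×3.6847 ≈ 1.0391

c_gold ≈ 1.04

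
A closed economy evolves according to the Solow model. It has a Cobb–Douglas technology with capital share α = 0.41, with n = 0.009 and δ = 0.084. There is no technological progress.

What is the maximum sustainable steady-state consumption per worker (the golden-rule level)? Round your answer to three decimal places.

c_gold ≈ 1.654

At the golden rule, f'(k) = n + δ, so α·k^(α−1) = n + δ and k_gold = (α/(n + δ))^(1/(1−α)).
k_gold = (0.41/0.093)^(1/0.59) = 4.4086^1.6949 ≈ 12.3602
c_gold = f(k_gold) − (n + δ)·k_gold = 2.8037 − 0.093×12.3602 ≈ 1.6542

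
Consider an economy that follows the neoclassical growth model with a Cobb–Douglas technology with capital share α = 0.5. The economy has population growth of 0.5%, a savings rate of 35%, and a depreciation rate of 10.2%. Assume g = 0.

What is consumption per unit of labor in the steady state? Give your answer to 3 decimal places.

c* ≈ 2.126

In steady state, investment equals break-even investment: s·k^α = (n + δ)·k.
Rearranging, k^(1−α) = s / (n + δ).
k^0.5 = 0.35 / (0.005 + 0.102) = 0.35 / 0.107 = 3.2710
k* = 3.2710^(1/0.5) ≈ 10.6994
y* = (k*)^α = 10.6994^0.5 ≈ 3.2710
c* = (1 − s)·y* = (1 − 0.35) × 3.2710 ≈ 2.1262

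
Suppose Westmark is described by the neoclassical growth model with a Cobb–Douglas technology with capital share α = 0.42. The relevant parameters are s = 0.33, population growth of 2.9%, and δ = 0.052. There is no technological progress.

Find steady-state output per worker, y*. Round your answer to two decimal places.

y* ≈ 2.77

Steady state requires s·f(k) = (n + δ)·k, i.e. s·k^α = (n + δ)·k.
Dividing both sides by k: k^(1−α) = s / (n + δ).
k^0.58 = 0.33 / (0.029 + 0.052) = 0.33 / 0.081 = 4.0741
k* = 4.0741^(1/0.58) ≈ 11.2662
y* = (k*)^α = 11.2662^0.42 ≈ 2.7653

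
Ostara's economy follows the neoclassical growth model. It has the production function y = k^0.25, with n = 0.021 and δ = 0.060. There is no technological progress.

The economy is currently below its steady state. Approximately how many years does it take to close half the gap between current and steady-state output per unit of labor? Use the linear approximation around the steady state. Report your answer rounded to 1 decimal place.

t_½ ≈ 11.4 years

Near the steady state the convergence rate is λ = (1 − α)(n + δ).
λ = (1 − 0.25) × 0.081 = 0.75 × 0.081 = 0.06075
Half-life = ln 2 / λ = 0.6931 / 0.06075 ≈ 11.41 years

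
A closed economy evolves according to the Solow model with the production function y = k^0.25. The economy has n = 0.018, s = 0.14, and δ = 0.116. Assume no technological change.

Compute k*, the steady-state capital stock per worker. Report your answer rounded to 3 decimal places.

Steady state requires s·f(k) = (n + δ)·k, i.e. s·k^α = (n + δ)·k.
Rearranging, k^(1−α) = s / (n + δ).
k^0.75 = 0.14 / (0.018 + 0.116) = 0.14 / 0.134 = 1.0448
k* = 1.0448^(1/0.75) ≈ 1.0602

k* ≈ 1.060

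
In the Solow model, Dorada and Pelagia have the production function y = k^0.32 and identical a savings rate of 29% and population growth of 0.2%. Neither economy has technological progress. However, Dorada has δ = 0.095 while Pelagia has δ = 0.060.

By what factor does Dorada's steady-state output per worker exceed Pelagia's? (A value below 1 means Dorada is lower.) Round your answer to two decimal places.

Steady-state y* = [s/(n + δ)]^(α/(1−α)), so the ratio is [ (s_D/(n + δ)_D) / (s_P/(n + δ)_P) ]^0.4706.
s_D/(n + δ)_D = 0.29/0.097 = 2.9897; s_P/(n + δ)_P = 0.29/0.062 = 4.6774.
Ratio = (2.9897/4.6774)^0.4706 = 0.6392^0.4706 ≈ 0.8101

y*_D / y*_P ≈ 0.81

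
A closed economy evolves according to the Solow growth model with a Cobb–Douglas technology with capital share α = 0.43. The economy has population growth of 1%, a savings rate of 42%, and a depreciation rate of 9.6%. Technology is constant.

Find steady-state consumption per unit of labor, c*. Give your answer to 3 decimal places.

In steady state, investment equals break-even investment: s·k^α = (n + δ)·k.
Dividing both sides by k: k^(1−α) = s / (n + δ).
k^0.57 = 0.42 / (0.010 + 0.096) = 0.42 / 0.106 = 3.9623
k* = 3.9623^(1/0.57) ≈ 11.1952
y* = (k*)^α = 11.1952^0.43 ≈ 2.8254
c* = (1 − s)·y* = (1 − 0.42) × 2.8254 ≈ 1.6387

c* = 1.639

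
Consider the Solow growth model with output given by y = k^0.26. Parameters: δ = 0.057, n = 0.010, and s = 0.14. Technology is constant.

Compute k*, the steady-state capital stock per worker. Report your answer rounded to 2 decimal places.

At the steady state, Δk = 0, so s·k^α = (n + δ)·k.
Rearranging, k^(1−α) = s / (n + δ).
k^0.74 = 0.14 / (0.010 + 0.057) = 0.14 / 0.067 = 2.0896
k* = 2.0896^(1/0.74) ≈ 2.7072

k* = 2.71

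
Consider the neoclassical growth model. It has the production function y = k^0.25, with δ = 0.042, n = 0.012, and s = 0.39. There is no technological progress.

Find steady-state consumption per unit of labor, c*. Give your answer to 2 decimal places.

c* ≈ 1.18

At the steady state, Δk = 0, so s·k^α = (n + δ)·k.
Rearranging, k^(1−α) = s / (n + δ).
k^0.75 = 0.39 / (0.012 + 0.042) = 0.39 / 0.054 = 7.2222
k* = 7.2222^(1/0.75) ≈ 13.9602
y* = (k*)^α = 13.9602^0.25 ≈ 1.9330
c* = (1 − s)·y* = (1 − 0.39) × 1.9330 ≈ 1.1791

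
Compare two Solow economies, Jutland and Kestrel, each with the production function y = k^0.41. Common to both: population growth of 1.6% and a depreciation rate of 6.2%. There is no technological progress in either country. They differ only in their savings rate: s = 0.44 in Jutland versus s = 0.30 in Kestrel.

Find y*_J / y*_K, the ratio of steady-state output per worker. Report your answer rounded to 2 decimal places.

y*_J / y*_K ≈ 1.30

Steady-state y* = [s/(n + δ)]^(α/(1−α)), so the ratio is [ (s_J/(n + δ)_J) / (s_K/(n + δ)_K) ]^0.6949.
s_J/(n + δ)_J = 0.44/0.078 = 5.6410; s_K/(n + δ)_K = 0.30/0.078 = 3.8462.
Ratio = (5.6410/3.8462)^0.6949 = 1.4666^0.6949 ≈ 1.3049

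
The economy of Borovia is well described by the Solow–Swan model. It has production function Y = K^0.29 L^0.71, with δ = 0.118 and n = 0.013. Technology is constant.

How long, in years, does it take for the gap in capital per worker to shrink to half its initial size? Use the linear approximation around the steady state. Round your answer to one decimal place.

Near the steady state the convergence rate is λ = (1 − α)(n + δ).
λ = (1 − 0.29) × 0.131 = 0.71 × 0.131 = 0.09301
Half-life = ln 2 / λ = 0.6931 / 0.09301 ≈ 7.45 years

about 7.5 years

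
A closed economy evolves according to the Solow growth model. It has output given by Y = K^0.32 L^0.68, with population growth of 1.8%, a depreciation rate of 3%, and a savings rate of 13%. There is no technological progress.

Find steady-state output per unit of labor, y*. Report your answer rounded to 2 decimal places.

In steady state, investment equals break-even investment: s·k^α = (n + δ)·k.
Rearranging, k^(1−α) = s / (n + δ).
k^0.68 = 0.13 / (0.018 + 0.030) = 0.13 / 0.048 = 2.7083
k* = 2.7083^(1/0.68) ≈ 4.3283
y* = (k*)^α = 4.3283^0.32 ≈ 1.5982

y* = 1.60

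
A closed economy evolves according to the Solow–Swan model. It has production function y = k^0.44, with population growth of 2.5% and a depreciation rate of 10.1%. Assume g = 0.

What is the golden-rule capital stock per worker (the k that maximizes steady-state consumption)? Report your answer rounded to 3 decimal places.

k_gold ≈ 9.328

The golden rule sets f'(k) = n + δ, i.e. α·k^(α−1) = n + δ.
So k^(1−α) = α / (n + δ) = 0.44 / 0.126 = 3.4921.
k_gold = 3.4921^(1/0.56) ≈ 9.3282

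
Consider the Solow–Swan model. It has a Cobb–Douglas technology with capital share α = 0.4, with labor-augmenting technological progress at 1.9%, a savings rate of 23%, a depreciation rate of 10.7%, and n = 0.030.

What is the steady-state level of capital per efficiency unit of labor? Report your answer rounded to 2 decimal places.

In steady state, investment equals break-even investment: s·k^α = (n + g + δ)·k.
Rearranging, k^(1−α) = s / (n + g + δ).
k^0.6 = 0.23 / (0.030 + 0.019 + 0.107) = 0.23 / 0.156 = 1.4744
k* = 1.4744^(1/0.6) ≈ 1.9100

k* = 1.91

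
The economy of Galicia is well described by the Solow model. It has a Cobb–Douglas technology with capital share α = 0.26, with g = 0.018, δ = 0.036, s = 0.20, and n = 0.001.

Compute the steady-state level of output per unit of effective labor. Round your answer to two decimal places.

In steady state, investment equals break-even investment: s·k^α = (n + g + δ)·k.
Dividing both sides by k: k^(1−α) = s / (n + g + δ).
k^0.74 = 0.20 / (0.001 + 0.018 + 0.036) = 0.20 / 0.055 = 3.6364
k* = 3.6364^(1/0.74) ≈ 5.7235
y* = (k*)^α = 5.7235^0.26 ≈ 1.5740

y* = 1.57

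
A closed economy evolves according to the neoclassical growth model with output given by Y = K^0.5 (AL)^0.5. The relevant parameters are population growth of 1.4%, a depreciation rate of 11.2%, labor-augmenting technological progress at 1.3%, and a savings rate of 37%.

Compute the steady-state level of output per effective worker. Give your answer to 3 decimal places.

y* = 2.662

In steady state, investment equals break-even investment: s·k^α = (n + g + δ)·k.
Rearranging, k^(1−α) = s / (n + g + δ).
k^0.5 = 0.37 / (0.014 + 0.013 + 0.112) = 0.37 / 0.139 = 2.6619
k* = 2.6619^(1/0.5) ≈ 7.0857
y* = (k*)^α = 7.0857^0.5 ≈ 2.6619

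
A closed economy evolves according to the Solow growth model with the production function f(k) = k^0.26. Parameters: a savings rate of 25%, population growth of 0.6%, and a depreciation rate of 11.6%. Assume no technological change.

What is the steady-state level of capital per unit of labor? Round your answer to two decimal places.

k* ≈ 2.64

Steady state requires s·f(k) = (n + δ)·k, i.e. s·k^α = (n + δ)·k.
Rearranging, k^(1−α) = s / (n + δ).
k^0.74 = 0.25 / (0.006 + 0.116) = 0.25 / 0.122 = 2.0492
k* = 2.0492^(1/0.74) ≈ 2.6367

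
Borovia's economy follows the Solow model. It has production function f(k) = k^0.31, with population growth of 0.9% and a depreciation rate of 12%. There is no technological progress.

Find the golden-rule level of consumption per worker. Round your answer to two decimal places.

At the golden rule, f'(k) = n + δ, so α·k^(α−1) = n + δ and k_gold = (α/(n + δ))^(1/(1−α)).
k_gold = (0.31/0.129)^(1/0.69) = 2.4031^1.4493 ≈ 3.5633
c_gold = f(k_gold) − (n + δ)·k_gold = 1.4828 − 0.129×3.5633 ≈ 1.0231

c_gold ≈ 1.02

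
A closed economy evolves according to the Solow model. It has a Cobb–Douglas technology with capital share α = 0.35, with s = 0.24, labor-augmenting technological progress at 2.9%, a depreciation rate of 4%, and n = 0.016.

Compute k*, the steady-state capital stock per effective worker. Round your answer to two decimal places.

At the steady state, Δk = 0, so s·k^α = (n + g + δ)·k.
Dividing both sides by k: k^(1−α) = s / (n + g + δ).
k^0.65 = 0.24 / (0.016 + 0.029 + 0.040) = 0.24 / 0.085 = 2.8235
k* = 2.8235^(1/0.65) ≈ 4.9376

k* ≈ 4.94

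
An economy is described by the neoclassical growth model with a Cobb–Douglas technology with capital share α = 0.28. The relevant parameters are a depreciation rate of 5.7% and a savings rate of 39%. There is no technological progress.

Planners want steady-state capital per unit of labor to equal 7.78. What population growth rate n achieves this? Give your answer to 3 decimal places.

At the steady state, Δk = 0, so s·k^α = (n + δ)·k.
So s / (n + δ) = (k*)^(1−α) = 7.78^0.72 = 4.3803.
Therefore n + δ = s / 4.3803 = 0.39 / 4.3803 = 0.0890, so n = 0.0890 − 0.057 = 0.0320.

n ≈ 0.032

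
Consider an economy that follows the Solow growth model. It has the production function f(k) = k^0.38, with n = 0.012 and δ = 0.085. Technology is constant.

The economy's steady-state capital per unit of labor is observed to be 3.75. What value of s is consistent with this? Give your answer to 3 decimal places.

s ≈ 0.220

In steady state, investment equals break-even investment: s·k^α = (n + δ)·k.
So s / (n + δ) = (k*)^(1−α) = 3.75^0.62 = 2.2693.
Therefore s = 2.2693 × (n + δ) = 2.2693 × 0.097 = 0.2201.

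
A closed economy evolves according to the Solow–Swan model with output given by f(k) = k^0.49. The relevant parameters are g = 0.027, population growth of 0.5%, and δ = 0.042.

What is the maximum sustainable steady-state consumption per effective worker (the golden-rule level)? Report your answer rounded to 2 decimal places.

c_gold ≈ 3.14

At the golden rule, f'(k) = n + g + δ, so α·k^(α−1) = n + g + δ and k_gold = (α/(n + g + δ))^(1/(1−α)).
k_gold = (0.49/0.074)^(1/0.51) = 6.6216^1.9608 ≈ 40.7140
c_gold = f(k_gold) − (n + g + δ)·k_gold = 6.1486 − 0.074×40.7140 ≈ 3.1358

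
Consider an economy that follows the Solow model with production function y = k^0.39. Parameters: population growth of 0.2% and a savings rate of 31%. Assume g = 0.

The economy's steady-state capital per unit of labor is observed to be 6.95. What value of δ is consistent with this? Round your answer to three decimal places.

Steady state requires s·f(k) = (n + δ)·k, i.e. s·k^α = (n + δ)·k.
So s / (n + δ) = (k*)^(1−α) = 6.95^0.61 = 3.2630.
Therefore n + δ = s / 3.2630 = 0.31 / 3.2630 = 0.0950, so δ = 0.0950 − 0.002 = 0.0930.

δ ≈ 0.093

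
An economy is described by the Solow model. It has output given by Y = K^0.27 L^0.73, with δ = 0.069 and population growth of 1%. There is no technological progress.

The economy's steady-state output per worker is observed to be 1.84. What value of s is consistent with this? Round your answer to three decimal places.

In steady state, investment equals break-even investment: s·k^α = (n + δ)·k.
Since y* = [s/(n + δ)]^(α/(1−α)), we have s/(n + δ) = (y*)^((1−α)/α) = 1.84^2.7037 = 5.1998.
Therefore s = 5.1998 × (n + δ) = 5.1998 × 0.079 = 0.4108.

s ≈ 0.411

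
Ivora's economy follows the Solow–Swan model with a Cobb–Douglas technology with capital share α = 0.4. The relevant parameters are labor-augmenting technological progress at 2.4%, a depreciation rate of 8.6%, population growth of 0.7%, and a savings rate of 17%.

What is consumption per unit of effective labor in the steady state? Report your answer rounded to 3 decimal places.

Steady state requires s·f(k) = (n + g + δ)·k, i.e. s·k^α = (n + g + δ)·k.
Dividing both sides by k: k^(1−α) = s / (n + g + δ).
k^0.6 = 0.17 / (0.007 + 0.024 + 0.086) = 0.17 / 0.117 = 1.4530
k* = 1.4530^(1/0.6) ≈ 1.8640
y* = (k*)^α = 1.8640^0.4 ≈ 1.2829
c* = (1 − s)·y* = (1 − 0.17) × 1.2829 ≈ 1.0648

c* ≈ 1.065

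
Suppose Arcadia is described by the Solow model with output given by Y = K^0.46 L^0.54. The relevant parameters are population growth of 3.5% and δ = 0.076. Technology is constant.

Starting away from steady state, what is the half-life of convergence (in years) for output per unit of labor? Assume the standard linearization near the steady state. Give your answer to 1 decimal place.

Near the steady state the convergence rate is λ = (1 − α)(n + δ).
λ = (1 − 0.46) × 0.111 = 0.54 × 0.111 = 0.05994
Half-life = ln 2 / λ = 0.6931 / 0.05994 ≈ 11.56 years

half-life ≈ 11.6 years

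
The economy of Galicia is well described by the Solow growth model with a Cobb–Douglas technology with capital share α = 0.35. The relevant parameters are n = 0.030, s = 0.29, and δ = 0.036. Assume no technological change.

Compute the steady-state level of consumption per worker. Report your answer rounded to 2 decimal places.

Steady state requires s·f(k) = (n + δ)·k, i.e. s·k^α = (n + δ)·k.
Rearranging, k^(1−α) = s / (n + δ).
k^0.65 = 0.29 / (0.030 + 0.036) = 0.29 / 0.066 = 4.3939
k* = 4.3939^(1/0.65) ≈ 9.7499
y* = (k*)^α = 9.7499^0.35 ≈ 2.2190
c* = (1 − s)·y* = (1 − 0.29) × 2.2190 ≈ 1.5755

c* ≈ 1.58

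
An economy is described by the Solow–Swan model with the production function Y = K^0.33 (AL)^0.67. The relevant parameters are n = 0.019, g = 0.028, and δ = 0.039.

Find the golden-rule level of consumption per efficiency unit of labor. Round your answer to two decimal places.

At the golden rule, f'(k) = n + g + δ, so α·k^(α−1) = n + g + δ and k_gold = (α/(n + g + δ))^(1/(1−α)).
k_gold = (0.33/0.086)^(1/0.67) = 3.8372^1.4925 ≈ 7.4412
c_gold = f(k_gold) − (n + g + δ)·k_gold = 1.9393 − 0.086×7.4412 ≈ 1.2994

c_gold ≈ 1.30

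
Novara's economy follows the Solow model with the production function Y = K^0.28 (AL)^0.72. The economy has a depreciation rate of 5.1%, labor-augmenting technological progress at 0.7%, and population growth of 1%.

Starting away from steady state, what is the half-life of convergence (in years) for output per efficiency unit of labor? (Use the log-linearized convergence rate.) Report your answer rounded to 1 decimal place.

about 14.2 years

Near the steady state the convergence rate is λ = (1 − α)(n + g + δ).
λ = (1 − 0.28) × 0.068 = 0.72 × 0.068 = 0.04896
Half-life = ln 2 / λ = 0.6931 / 0.04896 ≈ 14.16 years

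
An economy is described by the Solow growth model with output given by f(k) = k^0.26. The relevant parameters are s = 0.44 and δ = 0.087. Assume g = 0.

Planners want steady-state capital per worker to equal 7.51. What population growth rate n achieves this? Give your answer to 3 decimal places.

n ≈ 0.012

Steady state requires s·f(k) = (n + δ)·k, i.e. s·k^α = (n + δ)·k.
So s / (n + δ) = (k*)^(1−α) = 7.51^0.74 = 4.4460.
Therefore n + δ = s / 4.4460 = 0.44 / 4.4460 = 0.0990, so n = 0.0990 − 0.087 = 0.0120.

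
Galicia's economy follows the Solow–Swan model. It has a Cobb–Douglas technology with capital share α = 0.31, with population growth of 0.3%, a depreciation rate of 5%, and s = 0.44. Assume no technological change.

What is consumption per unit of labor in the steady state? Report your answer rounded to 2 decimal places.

At the steady state, Δk = 0, so s·k^α = (n + δ)·k.
Rearranging, k^(1−α) = s / (n + δ).
k^0.69 = 0.44 / (0.003 + 0.050) = 0.44 / 0.053 = 8.3019
k* = 8.3019^(1/0.69) ≈ 21.4853
y* = (k*)^α = 21.4853^0.31 ≈ 2.5880
c* = (1 − s)·y* = (1 − 0.44) × 2.5880 ≈ 1.4493

c* ≈ 1.45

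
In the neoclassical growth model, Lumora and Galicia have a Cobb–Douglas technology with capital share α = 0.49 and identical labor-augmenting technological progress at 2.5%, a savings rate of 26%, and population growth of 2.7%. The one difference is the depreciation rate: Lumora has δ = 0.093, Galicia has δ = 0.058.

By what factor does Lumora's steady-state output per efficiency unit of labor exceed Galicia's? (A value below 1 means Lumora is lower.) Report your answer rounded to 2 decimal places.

y*_L / y*_G ≈ 0.77

Steady-state y* = [s/(n + g + δ)]^(α/(1−α)), so the ratio is [ (s_L/(n + g + δ)_L) / (s_G/(n + g + δ)_G) ]^0.9608.
s_L/(n + g + δ)_L = 0.26/0.145 = 1.7931; s_G/(n + g + δ)_G = 0.26/0.110 = 2.3636.
Ratio = (1.7931/2.3636)^0.9608 = 0.7586^0.9608 ≈ 0.7669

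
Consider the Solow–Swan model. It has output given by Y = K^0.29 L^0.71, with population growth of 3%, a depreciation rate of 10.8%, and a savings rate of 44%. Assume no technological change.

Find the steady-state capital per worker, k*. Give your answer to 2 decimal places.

k* = 5.12

Steady state requires s·f(k) = (n + δ)·k, i.e. s·k^α = (n + δ)·k.
Rearranging, k^(1−α) = s / (n + δ).
k^0.71 = 0.44 / (0.030 + 0.108) = 0.44 / 0.138 = 3.1884
k* = 3.1884^(1/0.71) ≈ 5.1199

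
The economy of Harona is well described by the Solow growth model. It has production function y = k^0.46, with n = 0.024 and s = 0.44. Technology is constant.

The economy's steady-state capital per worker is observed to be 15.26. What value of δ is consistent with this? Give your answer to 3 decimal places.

δ ≈ 0.077

In steady state, investment equals break-even investment: s·k^α = (n + δ)·k.
So s / (n + δ) = (k*)^(1−α) = 15.26^0.54 = 4.3563.
Therefore n + δ = s / 4.3563 = 0.44 / 4.3563 = 0.1010, so δ = 0.1010 − 0.024 = 0.0770.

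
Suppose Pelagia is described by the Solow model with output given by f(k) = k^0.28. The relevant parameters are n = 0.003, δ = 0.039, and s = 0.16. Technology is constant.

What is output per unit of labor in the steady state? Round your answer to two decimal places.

Steady state requires s·f(k) = (n + δ)·k, i.e. s·k^α = (n + δ)·k.
Dividing both sides by k: k^(1−α) = s / (n + δ).
k^0.72 = 0.16 / (0.003 + 0.039) = 0.16 / 0.042 = 3.8095
k* = 3.8095^(1/0.72) ≈ 6.4086
y* = (k*)^α = 6.4086^0.28 ≈ 1.6823

y* = 1.68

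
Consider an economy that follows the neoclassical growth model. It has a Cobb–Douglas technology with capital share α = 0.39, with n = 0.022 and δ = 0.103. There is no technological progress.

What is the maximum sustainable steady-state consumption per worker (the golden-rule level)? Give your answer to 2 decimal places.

At the golden rule, f'(k) = n + δ, so α·k^(α−1) = n + δ and k_gold = (α/(n + δ))^(1/(1−α)).
k_gold = (0.39/0.125)^(1/0.61) = 3.1200^1.6393 ≈ 6.4575
c_gold = f(k_gold) − (n + δ)·k_gold = 2.0698 − 0.125×6.4575 ≈ 1.2626

c_gold ≈ 1.26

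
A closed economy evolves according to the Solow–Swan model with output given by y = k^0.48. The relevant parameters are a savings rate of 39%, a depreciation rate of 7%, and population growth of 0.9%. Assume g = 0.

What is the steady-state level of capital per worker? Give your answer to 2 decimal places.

In steady state, investment equals break-even investment: s·k^α = (n + δ)·k.
Rearranging, k^(1−α) = s / (n + δ).
k^0.52 = 0.39 / (0.009 + 0.070) = 0.39 / 0.079 = 4.9367
k* = 4.9367^(1/0.52) ≈ 21.5542

k* ≈ 21.55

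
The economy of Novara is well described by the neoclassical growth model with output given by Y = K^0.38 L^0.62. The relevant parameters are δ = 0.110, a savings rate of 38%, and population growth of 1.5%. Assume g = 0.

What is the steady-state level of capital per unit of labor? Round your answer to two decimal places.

Steady state requires s·f(k) = (n + δ)·k, i.e. s·k^α = (n + δ)·k.
Dividing both sides by k: k^(1−α) = s / (n + δ).
k^0.62 = 0.38 / (0.015 + 0.110) = 0.38 / 0.125 = 3.0400
k* = 3.0400^(1/0.62) ≈ 6.0094

k* = 6.01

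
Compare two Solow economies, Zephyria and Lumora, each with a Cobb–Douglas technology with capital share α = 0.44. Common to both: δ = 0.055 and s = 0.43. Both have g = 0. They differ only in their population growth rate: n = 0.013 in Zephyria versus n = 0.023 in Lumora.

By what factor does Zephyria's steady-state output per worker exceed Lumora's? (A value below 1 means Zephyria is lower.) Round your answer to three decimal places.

Steady-state y* = [s/(n + δ)]^(α/(1−α)), so the ratio is [ (s_Z/(n + δ)_Z) / (s_L/(n + δ)_L) ]^0.7857.
s_Z/(n + δ)_Z = 0.43/0.068 = 6.3235; s_L/(n + δ)_L = 0.43/0.078 = 5.5128.
Ratio = (6.3235/5.5128)^0.7857 = 1.1471^0.7857 ≈ 1.1139

ratio ≈ 1.114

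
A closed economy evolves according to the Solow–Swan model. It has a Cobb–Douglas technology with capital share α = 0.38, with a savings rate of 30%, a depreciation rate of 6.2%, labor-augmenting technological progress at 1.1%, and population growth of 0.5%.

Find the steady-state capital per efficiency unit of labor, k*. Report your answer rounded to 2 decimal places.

k* ≈ 8.78

Steady state requires s·f(k) = (n + g + δ)·k, i.e. s·k^α = (n + g + δ)·k.
Rearranging, k^(1−α) = s / (n + g + δ).
k^0.62 = 0.30 / (0.005 + 0.011 + 0.062) = 0.30 / 0.078 = 3.8462
k* = 3.8462^(1/0.62) ≈ 8.7821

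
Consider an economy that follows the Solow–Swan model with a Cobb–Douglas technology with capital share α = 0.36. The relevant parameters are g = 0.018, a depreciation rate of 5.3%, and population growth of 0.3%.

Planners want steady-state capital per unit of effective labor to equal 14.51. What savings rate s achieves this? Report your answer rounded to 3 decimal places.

s ≈ 0.410

Steady state requires s·f(k) = (n + g + δ)·k, i.e. s·k^α = (n + g + δ)·k.
So s / (n + g + δ) = (k*)^(1−α) = 14.51^0.64 = 5.5395.
Therefore s = 5.5395 × (n + g + δ) = 5.5395 × 0.074 = 0.4099.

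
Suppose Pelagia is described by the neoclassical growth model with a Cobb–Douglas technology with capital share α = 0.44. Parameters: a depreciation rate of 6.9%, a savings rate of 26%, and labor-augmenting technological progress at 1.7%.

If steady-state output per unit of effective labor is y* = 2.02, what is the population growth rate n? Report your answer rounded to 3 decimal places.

Steady state requires s·f(k) = (n + g + δ)·k, i.e. s·k^α = (n + g + δ)·k.
Since y* = [s/(n + g + δ)]^(α/(1−α)), we have s/(n + g + δ) = (y*)^((1−α)/α) = 2.02^1.2727 = 2.4469.
Therefore n + g + δ = s / 2.4469 = 0.26 / 2.4469 = 0.1063, so n = 0.1063 − 0.086 = 0.0203.

n ≈ 0.020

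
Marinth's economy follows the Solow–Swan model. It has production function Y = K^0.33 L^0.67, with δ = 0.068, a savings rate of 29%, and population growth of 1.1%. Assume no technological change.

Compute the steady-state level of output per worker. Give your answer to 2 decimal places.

y* ≈ 1.90

At the steady state, Δk = 0, so s·k^α = (n + δ)·k.
Rearranging, k^(1−α) = s / (n + δ).
k^0.67 = 0.29 / (0.011 + 0.068) = 0.29 / 0.079 = 3.6709
k* = 3.6709^(1/0.67) ≈ 6.9654
y* = (k*)^α = 6.9654^0.33 ≈ 1.8975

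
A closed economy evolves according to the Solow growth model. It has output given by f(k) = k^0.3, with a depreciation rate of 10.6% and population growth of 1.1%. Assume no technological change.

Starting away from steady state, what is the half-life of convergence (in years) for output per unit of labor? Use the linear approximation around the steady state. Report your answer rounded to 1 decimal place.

half-life ≈ 8.5 years

Near the steady state the convergence rate is λ = (1 − α)(n + δ).
λ = (1 − 0.3) × 0.117 = 0.7 × 0.117 = 0.0819
Half-life = ln 2 / λ = 0.6931 / 0.0819 ≈ 8.46 years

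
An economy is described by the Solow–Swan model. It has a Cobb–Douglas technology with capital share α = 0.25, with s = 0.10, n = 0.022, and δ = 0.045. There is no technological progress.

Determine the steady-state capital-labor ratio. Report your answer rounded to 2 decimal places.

Steady state requires s·f(k) = (n + δ)·k, i.e. s·k^α = (n + δ)·k.
Rearranging, k^(1−α) = s / (n + δ).
k^0.75 = 0.10 / (0.022 + 0.045) = 0.10 / 0.067 = 1.4925
k* = 1.4925^(1/0.75) ≈ 1.7056

k* ≈ 1.71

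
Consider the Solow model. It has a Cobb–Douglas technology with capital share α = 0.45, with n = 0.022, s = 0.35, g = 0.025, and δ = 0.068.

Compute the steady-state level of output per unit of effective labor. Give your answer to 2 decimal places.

y* = 2.49

In steady state, investment equals break-even investment: s·k^α = (n + g + δ)·k.
Rearranging, k^(1−α) = s / (n + g + δ).
k^0.55 = 0.35 / (0.022 + 0.025 + 0.068) = 0.35 / 0.115 = 3.0435
k* = 3.0435^(1/0.55) ≈ 7.5659
y* = (k*)^α = 7.5659^0.45 ≈ 2.4859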